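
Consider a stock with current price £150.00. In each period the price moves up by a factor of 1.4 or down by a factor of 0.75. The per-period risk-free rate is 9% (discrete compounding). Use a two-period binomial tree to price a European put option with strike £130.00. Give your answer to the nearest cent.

Risk-neutral probability p = (1 + 0.09 − 0.75)/(1.4 − 0.75) = 0.3400/0.6500 = 0.5231
Terminal stock prices: S_uu = 294, S_ud = 157.5, S_dd = 84.38
Terminal payoffs (K − S): max(-164, 0) = 0, max(-27.5, 0) = 0, max(45.62, 0) = 45.62
Node u (S = 210): V_u = 1/1.09·[0.5231·0.0000 + 0.4769·0.0000] = 0.0000
Node d (S = 112.5): V_d = 1/1.09·[0.5231·0.0000 + 0.4769·45.6250] = 19.9629
Node 0 (S = 150): V_0 = 1/1.09·[0.5231·0.0000 + 0.4769·19.9629] = 8.7347

£8.73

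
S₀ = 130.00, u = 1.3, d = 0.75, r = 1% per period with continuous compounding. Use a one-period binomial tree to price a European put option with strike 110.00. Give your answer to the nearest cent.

Risk-neutral probability p = (e^0.01 − 0.75)/(1.3 − 0.75) = 0.2601/0.5500 = 0.4728
Terminal stock prices: S_u = 169, S_d = 97.5
Terminal payoffs (K − S): max(-59, 0) = 0, max(12.5, 0) = 12.5
Node 0 (S = 130): V_0 = e^(−0.01)·[0.4728·0.0000 + 0.5272·12.5000] = 6.5242

6.52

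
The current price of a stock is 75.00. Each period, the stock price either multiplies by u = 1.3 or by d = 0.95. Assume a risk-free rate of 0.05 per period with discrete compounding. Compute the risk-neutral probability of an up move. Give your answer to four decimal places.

Risk-neutral probability p = (1 + 0.05 − 0.95)/(1.3 − 0.95) = 0.1000/0.3500 = 0.2857

p = 0.2857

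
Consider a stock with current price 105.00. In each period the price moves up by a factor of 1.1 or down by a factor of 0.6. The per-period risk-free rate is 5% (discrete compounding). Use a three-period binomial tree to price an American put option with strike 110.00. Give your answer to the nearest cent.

10.16

Risk-neutral probability p = (1 + 0.05 − 0.6)/(1.1 − 0.6) = 0.4500/0.5000 = 0.9000
Terminal stock prices: S_uuu = 139.8, S_uud = 76.23, S_udd = 41.58, S_ddd = 22.68
Terminal payoffs (K − S): max(-29.76, 0) = 0, max(33.77, 0) = 33.77, max(68.42, 0) = 68.42, max(87.32, 0) = 87.32
Node uu (S = 127.1): continuation = 1/1.05·[0.9000·0.0000 + 0.1000·33.7700] = 3.2162; exercise value = 0.0000 ≤ continuation, so V_uu = 3.2162
Node ud (S = 69.3): continuation = 1/1.05·[0.9000·33.7700 + 0.1000·68.4200] = 35.4619; exercise value = 40.7000 > continuation, so V_ud = 40.7000 (exercise)
Node dd (S = 37.8): continuation = 1/1.05·[0.9000·68.4200 + 0.1000·87.3200] = 66.9619; exercise value = 72.2000 > continuation, so V_dd = 72.2000 (exercise)
Node u (S = 115.5): continuation = 1/1.05·[0.9000·3.2162 + 0.1000·40.7000] = 6.6329; exercise value = 0.0000 ≤ continuation, so V_u = 6.6329
Node d (S = 63): continuation = 1/1.05·[0.9000·40.7000 + 0.1000·72.2000] = 41.7619; exercise value = 47.0000 > continuation, so V_d = 47.0000 (exercise)
Node 0 (S = 105): continuation = 1/1.05·[0.9000·6.6329 + 0.1000·47.0000] = 10.1616; exercise value = 5.0000 ≤ continuation, so V_0 = 10.1616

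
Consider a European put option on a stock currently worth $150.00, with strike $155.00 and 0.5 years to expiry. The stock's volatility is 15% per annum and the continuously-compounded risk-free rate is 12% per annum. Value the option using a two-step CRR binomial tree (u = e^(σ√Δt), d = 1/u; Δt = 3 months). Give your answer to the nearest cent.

$4.47

CRR parameters: u = e^(σ√Δt) = e^(0.15·√0.25) = 1.0779, d = 1/u = 0.9277
Per-period rate: rΔt = 0.12·0.25 = 0.03, so R = e^0.03 = 1.0305
Risk-neutral probability p = (e^0.03 − 0.9277)/(1.0779 − 0.9277) = 0.1027/0.1501 = 0.6841
Terminal stock prices: S_uu = 174.3, S_ud = 150, S_dd = 129.1
Terminal payoffs (K − S): max(-19.28, 0) = 0, max(5, 0) = 5, max(25.89, 0) = 25.89
Node u (S = 161.7): V_u = e^(−0.03)·[0.6841·0.0000 + 0.3159·5.0000] = 1.5328
Node d (S = 139.2): V_d = e^(−0.03)·[0.6841·5.0000 + 0.3159·25.8938] = 11.2575
Node 0 (S = 150): V_0 = e^(−0.03)·[0.6841·1.5328 + 0.3159·11.2575] = 4.4688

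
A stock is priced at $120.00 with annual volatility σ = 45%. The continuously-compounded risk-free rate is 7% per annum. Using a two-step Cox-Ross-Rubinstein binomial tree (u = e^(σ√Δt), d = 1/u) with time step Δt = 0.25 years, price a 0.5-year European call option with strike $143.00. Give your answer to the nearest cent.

CRR parameters: u = e^(σ√Δt) = e^(0.45·√0.25) = 1.2523, d = 1/u = 0.7985
Per-period rate: rΔt = 0.07·0.25 = 0.0175, so R = e^0.0175 = 1.0177
Risk-neutral probability p = (e^0.0175 − 0.7985)/(1.2523 − 0.7985) = 0.2191/0.4538 = 0.4829
Terminal stock prices: S_uu = 188.2, S_ud = 120, S_dd = 76.52
Terminal payoffs (S − K): max(45.2, 0) = 45.2, max(-23, 0) = 0, max(-66.48, 0) = 0
Node u (S = 150.3): V_u = e^(−0.0175)·[0.4829·45.1975 + 0.5171·0.0000] = 21.4467
Node d (S = 95.82): V_d = e^(−0.0175)·[0.4829·0.0000 + 0.5171·0.0000] = 0.0000
Node 0 (S = 120): V_0 = e^(−0.0175)·[0.4829·21.4467 + 0.5171·0.0000] = 10.1767

$10.18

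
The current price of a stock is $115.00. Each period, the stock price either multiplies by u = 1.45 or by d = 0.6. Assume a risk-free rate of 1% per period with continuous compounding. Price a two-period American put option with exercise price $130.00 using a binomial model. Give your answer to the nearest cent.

Risk-neutral probability p = (e^0.01 − 0.6)/(1.45 − 0.6) = 0.4101/0.8500 = 0.4824
Terminal stock prices: S_uu = 241.8, S_ud = 100, S_dd = 41.4
Terminal payoffs (K − S): max(-111.8, 0) = 0, max(29.95, 0) = 29.95, max(88.6, 0) = 88.6
Node u (S = 166.8): continuation = e^(−0.01)·[0.4824·0.0000 + 0.5176·29.9500] = 15.3475; exercise value = 0.0000 ≤ continuation, so V_u = 15.3475
Node d (S = 69): continuation = e^(−0.01)·[0.4824·29.9500 + 0.5176·88.6000] = 59.7065; exercise value = 61.0000 > continuation, so V_d = 61.0000 (exercise)
Node 0 (S = 115): continuation = e^(−0.01)·[0.4824·15.3475 + 0.5176·61.0000] = 38.5889; exercise value = 15.0000 ≤ continuation, so V_0 = 38.5889

$38.59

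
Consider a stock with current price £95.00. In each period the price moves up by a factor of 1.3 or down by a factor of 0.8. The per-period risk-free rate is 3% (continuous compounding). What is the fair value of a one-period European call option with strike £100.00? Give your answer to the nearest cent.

Risk-neutral probability p = (e^0.03 − 0.8)/(1.3 − 0.8) = 0.2305/0.5000 = 0.4609
Terminal stock prices: S_u = 123.5, S_d = 76
Terminal payoffs (S − K): max(23.5, 0) = 23.5, max(-24, 0) = 0
Node 0 (S = 95): V_0 = e^(−0.03)·[0.4609·23.5000 + 0.5391·0.0000] = 10.5112

£10.51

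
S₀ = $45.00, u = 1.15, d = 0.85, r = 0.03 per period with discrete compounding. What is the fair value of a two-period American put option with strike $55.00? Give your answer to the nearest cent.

$10.00

Risk-neutral probability p = (1 + 0.03 − 0.85)/(1.15 − 0.85) = 0.1800/0.3000 = 0.6000
Terminal stock prices: S_uu = 59.51, S_ud = 43.99, S_dd = 32.51
Terminal payoffs (K − S): max(-4.512, 0) = 0, max(11.01, 0) = 11.01, max(22.49, 0) = 22.49
Node u (S = 51.75): continuation = 1/1.03·[0.6000·0.0000 + 0.4000·11.0125] = 4.2767; exercise value = 3.2500 ≤ continuation, so V_u = 4.2767
Node d (S = 38.25): continuation = 1/1.03·[0.6000·11.0125 + 0.4000·22.4875] = 15.1481; exercise value = 16.7500 > continuation, so V_d = 16.7500 (exercise)
Node 0 (S = 45): continuation = 1/1.03·[0.6000·4.2767 + 0.4000·16.7500] = 8.9961; exercise value = 10.0000 > continuation, so V_0 = 10.0000 (exercise)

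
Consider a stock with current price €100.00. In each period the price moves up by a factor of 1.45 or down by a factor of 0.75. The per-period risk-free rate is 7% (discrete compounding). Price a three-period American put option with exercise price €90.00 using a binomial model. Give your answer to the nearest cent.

Risk-neutral probability p = (1 + 0.07 − 0.75)/(1.45 − 0.75) = 0.3200/0.7000 = 0.4571
Terminal stock prices: S_uuu = 304.9, S_uud = 157.7, S_udd = 81.56, S_ddd = 42.19
Terminal payoffs (K − S): max(-214.9, 0) = 0, max(-67.69, 0) = 0, max(8.438, 0) = 8.438, max(47.81, 0) = 47.81
Node uu (S = 210.2): continuation = 1/1.07·[0.4571·0.0000 + 0.5429·0.0000] = 0.0000; exercise value = 0.0000 ≤ continuation, so V_uu = 0.0000
Node ud (S = 108.8): continuation = 1/1.07·[0.4571·0.0000 + 0.5429·8.4375] = 4.2807; exercise value = 0.0000 ≤ continuation, so V_ud = 4.2807
Node dd (S = 56.25): continuation = 1/1.07·[0.4571·8.4375 + 0.5429·47.8125] = 27.8621; exercise value = 33.7500 > continuation, so V_dd = 33.7500 (exercise)
Node u (S = 145): continuation = 1/1.07·[0.4571·0.0000 + 0.5429·4.2807] = 2.1718; exercise value = 0.0000 ≤ continuation, so V_u = 2.1718
Node d (S = 75): continuation = 1/1.07·[0.4571·4.2807 + 0.5429·33.7500] = 18.9517; exercise value = 15.0000 ≤ continuation, so V_d = 18.9517
Node 0 (S = 100): continuation = 1/1.07·[0.4571·2.1718 + 0.5429·18.9517] = 10.5429; exercise value = 0.0000 ≤ continuation, so V_0 = 10.5429

€10.54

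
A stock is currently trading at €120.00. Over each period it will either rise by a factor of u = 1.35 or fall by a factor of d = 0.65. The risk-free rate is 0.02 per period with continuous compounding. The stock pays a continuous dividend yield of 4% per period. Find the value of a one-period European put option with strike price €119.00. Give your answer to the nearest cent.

€21.23

Per-period risk-free factor R = e^0.02 = 1.0202; dividend-adjusted growth = e^(0.02−0.04) = 0.9802.
Risk-neutral probability p = (0.9802 − 0.65)/(1.35 − 0.65) = 0.3302/0.7000 = 0.4717
Terminal stock prices: S_u = 162, S_d = 78
Terminal payoffs (K − S): max(-43, 0) = 0, max(41, 0) = 41
Node 0 (S = 120): V_0 = e^(−0.02)·[0.4717·0.0000 + 0.5283·41.0000] = 21.2309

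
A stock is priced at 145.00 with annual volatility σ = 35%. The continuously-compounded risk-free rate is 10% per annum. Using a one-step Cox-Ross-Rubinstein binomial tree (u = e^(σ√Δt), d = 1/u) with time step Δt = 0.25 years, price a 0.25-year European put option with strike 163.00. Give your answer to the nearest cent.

18.99

CRR parameters: u = e^(σ√Δt) = e^(0.35·√0.25) = 1.1912, d = 1/u = 0.8395
Per-period rate: rΔt = 0.1·0.25 = 0.025, so R = e^0.025 = 1.0253
Risk-neutral probability p = (e^0.025 − 0.8395)/(1.1912 − 0.8395) = 0.1859/0.3518 = 0.5283
Terminal stock prices: S_u = 172.7, S_d = 121.7
Terminal payoffs (K − S): max(-9.731, 0) = 0, max(41.28, 0) = 41.28
Node 0 (S = 145): V_0 = e^(−0.025)·[0.5283·0.0000 + 0.4717·41.2787] = 18.9895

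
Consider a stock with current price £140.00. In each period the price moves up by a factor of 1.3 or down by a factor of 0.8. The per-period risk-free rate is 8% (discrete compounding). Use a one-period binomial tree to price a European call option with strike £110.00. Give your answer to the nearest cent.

Risk-neutral probability p = (1 + 0.08 − 0.8)/(1.3 − 0.8) = 0.2800/0.5000 = 0.5600
Terminal stock prices: S_u = 182, S_d = 112
Terminal payoffs (S − K): max(72, 0) = 72, max(2, 0) = 2
Node 0 (S = 140): V_0 = 1/1.08·[0.5600·72.0000 + 0.4400·2.0000] = 38.1481

£38.15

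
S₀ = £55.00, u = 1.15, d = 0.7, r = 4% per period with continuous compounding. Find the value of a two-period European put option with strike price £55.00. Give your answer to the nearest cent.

£5.16

Risk-neutral probability p = (e^0.04 − 0.7)/(1.15 − 0.7) = 0.3408/0.4500 = 0.7574
Terminal stock prices: S_uu = 72.74, S_ud = 44.27, S_dd = 26.95
Terminal payoffs (K − S): max(-17.74, 0) = 0, max(10.73, 0) = 10.73, max(28.05, 0) = 28.05
Node u (S = 63.25): V_u = e^(−0.04)·[0.7574·0.0000 + 0.2426·10.7250] = 2.5003
Node d (S = 38.5): V_d = e^(−0.04)·[0.7574·10.7250 + 0.2426·28.0500] = 14.3434
Node 0 (S = 55): V_0 = e^(−0.04)·[0.7574·2.5003 + 0.2426·14.3434] = 5.1632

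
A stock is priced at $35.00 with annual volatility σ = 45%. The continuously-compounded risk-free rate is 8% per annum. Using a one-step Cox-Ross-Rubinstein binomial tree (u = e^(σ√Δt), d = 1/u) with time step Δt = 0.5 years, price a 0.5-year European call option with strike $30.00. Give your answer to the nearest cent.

$8.43

CRR parameters: u = e^(σ√Δt) = e^(0.45·√0.5) = 1.3746, d = 1/u = 0.7275
Per-period rate: rΔt = 0.08·0.5 = 0.04, so R = e^0.04 = 1.0408
Risk-neutral probability p = (e^0.04 − 0.7275)/(1.3746 − 0.7275) = 0.3134/0.6472 = 0.4842
Terminal stock prices: S_u = 48.11, S_d = 25.46
Terminal payoffs (S − K): max(18.11, 0) = 18.11, max(-4.539, 0) = 0
Node 0 (S = 35): V_0 = e^(−0.04)·[0.4842·18.1127 + 0.5158·0.0000] = 8.4258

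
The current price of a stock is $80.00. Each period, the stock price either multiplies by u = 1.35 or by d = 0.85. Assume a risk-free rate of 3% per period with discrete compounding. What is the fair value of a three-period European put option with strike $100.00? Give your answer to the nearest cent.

Risk-neutral probability p = (1 + 0.03 − 0.85)/(1.35 − 0.85) = 0.1800/0.5000 = 0.3600
Terminal stock prices: S_uuu = 196.8, S_uud = 123.9, S_udd = 78.03, S_ddd = 49.13
Terminal payoffs (K − S): max(-96.83, 0) = 0, max(-23.93, 0) = 0, max(21.97, 0) = 21.97, max(50.87, 0) = 50.87
Node uu (S = 145.8): V_uu = 1/1.03·[0.3600·0.0000 + 0.6400·0.0000] = 0.0000
Node ud (S = 91.8): V_ud = 1/1.03·[0.3600·0.0000 + 0.6400·21.9700] = 13.6513
Node dd (S = 57.8): V_dd = 1/1.03·[0.3600·21.9700 + 0.6400·50.8700] = 39.2874
Node u (S = 108): V_u = 1/1.03·[0.3600·0.0000 + 0.6400·13.6513] = 8.4823
Node d (S = 68): V_d = 1/1.03·[0.3600·13.6513 + 0.6400·39.2874] = 29.1829
Node 0 (S = 80): V_0 = 1/1.03·[0.3600·8.4823 + 0.6400·29.1829] = 21.0978

$21.10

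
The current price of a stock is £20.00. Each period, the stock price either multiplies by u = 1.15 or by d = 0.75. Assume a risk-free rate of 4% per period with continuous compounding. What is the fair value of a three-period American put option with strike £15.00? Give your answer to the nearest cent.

£0.46

Risk-neutral probability p = (e^0.04 − 0.75)/(1.15 − 0.75) = 0.2908/0.4000 = 0.7270
Terminal stock prices: S_uuu = 30.42, S_uud = 19.84, S_udd = 12.94, S_ddd = 8.438
Terminal payoffs (K − S): max(-15.42, 0) = 0, max(-4.837, 0) = 0, max(2.062, 0) = 2.062, max(6.562, 0) = 6.562
Node uu (S = 26.45): continuation = e^(−0.04)·[0.7270·0.0000 + 0.2730·0.0000] = 0.0000; exercise value = 0.0000 ≤ continuation, so V_uu = 0.0000
Node ud (S = 17.25): continuation = e^(−0.04)·[0.7270·0.0000 + 0.2730·2.0625] = 0.5409; exercise value = 0.0000 ≤ continuation, so V_ud = 0.5409
Node dd (S = 11.25): continuation = e^(−0.04)·[0.7270·2.0625 + 0.2730·6.5625] = 3.1618; exercise value = 3.7500 > continuation, so V_dd = 3.7500 (exercise)
Node u (S = 23): continuation = e^(−0.04)·[0.7270·0.0000 + 0.2730·0.5409] = 0.1419; exercise value = 0.0000 ≤ continuation, so V_u = 0.1419
Node d (S = 15): continuation = e^(−0.04)·[0.7270·0.5409 + 0.2730·3.7500] = 1.3614; exercise value = 0.0000 ≤ continuation, so V_d = 1.3614
Node 0 (S = 20): continuation = e^(−0.04)·[0.7270·0.1419 + 0.2730·1.3614] = 0.4561; exercise value = 0.0000 ≤ continuation, so V_0 = 0.4561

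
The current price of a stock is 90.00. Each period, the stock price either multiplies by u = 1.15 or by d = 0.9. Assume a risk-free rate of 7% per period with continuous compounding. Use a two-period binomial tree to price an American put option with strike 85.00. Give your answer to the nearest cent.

Risk-neutral probability p = (e^0.07 − 0.9)/(1.15 − 0.9) = 0.1725/0.2500 = 0.6900
Terminal stock prices: S_uu = 119, S_ud = 93.15, S_dd = 72.9
Terminal payoffs (K − S): max(-34.02, 0) = 0, max(-8.15, 0) = 0, max(12.1, 0) = 12.1
Node u (S = 103.5): continuation = e^(−0.07)·[0.6900·0.0000 + 0.3100·0.0000] = 0.0000; exercise value = 0.0000 ≤ continuation, so V_u = 0.0000
Node d (S = 81): continuation = e^(−0.07)·[0.6900·0.0000 + 0.3100·12.1000] = 3.4970; exercise value = 4.0000 > continuation, so V_d = 4.0000 (exercise)
Node 0 (S = 90): continuation = e^(−0.07)·[0.6900·0.0000 + 0.3100·4.0000] = 1.1560; exercise value = 0.0000 ≤ continuation, so V_0 = 1.1560

1.16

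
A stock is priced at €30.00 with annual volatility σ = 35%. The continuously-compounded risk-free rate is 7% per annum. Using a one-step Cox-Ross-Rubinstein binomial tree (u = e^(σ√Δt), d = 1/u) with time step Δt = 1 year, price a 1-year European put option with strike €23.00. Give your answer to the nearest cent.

CRR parameters: u = e^(σ√Δt) = e^(0.35·√1) = 1.4191, d = 1/u = 0.7047
Per-period rate: rΔt = 0.07·1 = 0.07, so R = e^0.07 = 1.0725
Risk-neutral probability p = (e^0.07 − 0.7047)/(1.4191 − 0.7047) = 0.3678/0.7144 = 0.5149
Terminal stock prices: S_u = 42.57, S_d = 21.14
Terminal payoffs (K − S): max(-19.57, 0) = 0, max(1.859, 0) = 1.859
Node 0 (S = 30): V_0 = e^(−0.07)·[0.5149·0.0000 + 0.4851·1.8594] = 0.8410

€0.84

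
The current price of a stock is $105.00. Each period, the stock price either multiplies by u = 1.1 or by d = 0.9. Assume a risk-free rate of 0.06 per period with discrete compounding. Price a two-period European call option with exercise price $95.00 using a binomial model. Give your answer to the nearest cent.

Risk-neutral probability p = (1 + 0.06 − 0.9)/(1.1 − 0.9) = 0.1600/0.2000 = 0.8000
Terminal stock prices: S_uu = 127.1, S_ud = 104, S_dd = 85.05
Terminal payoffs (S − K): max(32.05, 0) = 32.05, max(8.95, 0) = 8.95, max(-9.95, 0) = 0
Node u (S = 115.5): V_u = 1/1.06·[0.8000·32.0500 + 0.2000·8.9500] = 25.8774
Node d (S = 94.5): V_d = 1/1.06·[0.8000·8.9500 + 0.2000·0.0000] = 6.7547
Node 0 (S = 105): V_0 = 1/1.06·[0.8000·25.8774 + 0.2000·6.7547] = 20.8046

$20.80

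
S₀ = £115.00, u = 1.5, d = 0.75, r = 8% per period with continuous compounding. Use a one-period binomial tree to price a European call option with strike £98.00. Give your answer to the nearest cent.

Risk-neutral probability p = (e^0.08 − 0.75)/(1.5 − 0.75) = 0.3333/0.7500 = 0.4444
Terminal stock prices: S_u = 172.5, S_d = 86.25
Terminal payoffs (S − K): max(74.5, 0) = 74.5, max(-11.75, 0) = 0
Node 0 (S = 115): V_0 = e^(−0.08)·[0.4444·74.5000 + 0.5556·0.0000] = 30.5612

£30.56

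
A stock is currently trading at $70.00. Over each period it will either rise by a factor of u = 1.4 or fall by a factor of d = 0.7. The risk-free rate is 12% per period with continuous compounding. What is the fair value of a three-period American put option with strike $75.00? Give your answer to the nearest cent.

$10.72

Risk-neutral probability p = (e^0.12 − 0.7)/(1.4 − 0.7) = 0.4275/0.7000 = 0.6107
Terminal stock prices: S_uuu = 192.1, S_uud = 96.04, S_udd = 48.02, S_ddd = 24.01
Terminal payoffs (K − S): max(-117.1, 0) = 0, max(-21.04, 0) = 0, max(26.98, 0) = 26.98, max(50.99, 0) = 50.99
Node uu (S = 137.2): continuation = e^(−0.12)·[0.6107·0.0000 + 0.3893·0.0000] = 0.0000; exercise value = 0.0000 ≤ continuation, so V_uu = 0.0000
Node ud (S = 68.6): continuation = e^(−0.12)·[0.6107·0.0000 + 0.3893·26.9800] = 9.3154; exercise value = 6.4000 ≤ continuation, so V_ud = 9.3154
Node dd (S = 34.3): continuation = e^(−0.12)·[0.6107·26.9800 + 0.3893·50.9900] = 32.2190; exercise value = 40.7000 > continuation, so V_dd = 40.7000 (exercise)
Node u (S = 98): continuation = e^(−0.12)·[0.6107·0.0000 + 0.3893·9.3154] = 3.2163; exercise value = 0.0000 ≤ continuation, so V_u = 3.2163
Node d (S = 49): continuation = e^(−0.12)·[0.6107·9.3154 + 0.3893·40.7000] = 19.0981; exercise value = 26.0000 > continuation, so V_d = 26.0000 (exercise)
Node 0 (S = 70): continuation = e^(−0.12)·[0.6107·3.2163 + 0.3893·26.0000] = 10.7191; exercise value = 5.0000 ≤ continuation, so V_0 = 10.7191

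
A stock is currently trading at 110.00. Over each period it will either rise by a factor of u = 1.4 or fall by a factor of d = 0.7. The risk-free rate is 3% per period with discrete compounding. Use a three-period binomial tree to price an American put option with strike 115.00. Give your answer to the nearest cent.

25.62

Risk-neutral probability p = (1 + 0.03 − 0.7)/(1.4 − 0.7) = 0.3300/0.7000 = 0.4714
Terminal stock prices: S_uuu = 301.8, S_uud = 150.9, S_udd = 75.46, S_ddd = 37.73
Terminal payoffs (K − S): max(-186.8, 0) = 0, max(-35.92, 0) = 0, max(39.54, 0) = 39.54, max(77.27, 0) = 77.27
Node uu (S = 215.6): continuation = 1/1.03·[0.4714·0.0000 + 0.5286·0.0000] = 0.0000; exercise value = 0.0000 ≤ continuation, so V_uu = 0.0000
Node ud (S = 107.8): continuation = 1/1.03·[0.4714·0.0000 + 0.5286·39.5400] = 20.2910; exercise value = 7.2000 ≤ continuation, so V_ud = 20.2910
Node dd (S = 53.9): continuation = 1/1.03·[0.4714·39.5400 + 0.5286·77.2700] = 57.7505; exercise value = 61.1000 > continuation, so V_dd = 61.1000 (exercise)
Node u (S = 154): continuation = 1/1.03·[0.4714·0.0000 + 0.5286·20.2910] = 10.4128; exercise value = 0.0000 ≤ continuation, so V_u = 10.4128
Node d (S = 77): continuation = 1/1.03·[0.4714·20.2910 + 0.5286·61.1000] = 40.6422; exercise value = 38.0000 ≤ continuation, so V_d = 40.6422
Node 0 (S = 110): continuation = 1/1.03·[0.4714·10.4128 + 0.5286·40.6422] = 25.6225; exercise value = 5.0000 ≤ continuation, so V_0 = 25.6225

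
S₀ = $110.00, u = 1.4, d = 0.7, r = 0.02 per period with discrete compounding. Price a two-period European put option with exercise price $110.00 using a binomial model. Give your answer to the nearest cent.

Risk-neutral probability p = (1 + 0.02 − 0.7)/(1.4 − 0.7) = 0.3200/0.7000 = 0.4571
Terminal stock prices: S_uu = 215.6, S_ud = 107.8, S_dd = 53.9
Terminal payoffs (K − S): max(-105.6, 0) = 0, max(2.2, 0) = 2.2, max(56.1, 0) = 56.1
Node u (S = 154): V_u = 1/1.02·[0.4571·0.0000 + 0.5429·2.2000] = 1.1709
Node d (S = 77): V_d = 1/1.02·[0.4571·2.2000 + 0.5429·56.1000] = 30.8431
Node 0 (S = 110): V_0 = 1/1.02·[0.4571·1.1709 + 0.5429·30.8431] = 16.9399

$16.94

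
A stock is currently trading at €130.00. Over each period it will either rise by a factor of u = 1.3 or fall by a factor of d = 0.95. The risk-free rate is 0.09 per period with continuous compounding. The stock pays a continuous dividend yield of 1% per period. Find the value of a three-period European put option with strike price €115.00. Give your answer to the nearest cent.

€0.64

Per-period risk-free factor R = e^0.09 = 1.0942; dividend-adjusted growth = e^(0.09−0.01) = 1.0833.
Risk-neutral probability p = (1.0833 − 0.95)/(1.3 − 0.95) = 0.1333/0.3500 = 0.3808
Terminal stock prices: S_uuu = 285.6, S_uud = 208.7, S_udd = 152.5, S_ddd = 111.5
Terminal payoffs (K − S): max(-170.6, 0) = 0, max(-93.72, 0) = 0, max(-37.52, 0) = 0, max(3.541, 0) = 3.541
Node uu (S = 219.7): V_uu = e^(−0.09)·[0.3808·0.0000 + 0.6192·0.0000] = 0.0000
Node ud (S = 160.5): V_ud = e^(−0.09)·[0.3808·0.0000 + 0.6192·0.0000] = 0.0000
Node dd (S = 117.3): V_dd = e^(−0.09)·[0.3808·0.0000 + 0.6192·3.5413] = 2.0039
Node u (S = 169): V_u = e^(−0.09)·[0.3808·0.0000 + 0.6192·0.0000] = 0.0000
Node d (S = 123.5): V_d = e^(−0.09)·[0.3808·0.0000 + 0.6192·2.0039] = 1.1340
Node 0 (S = 130): V_0 = e^(−0.09)·[0.3808·0.0000 + 0.6192·1.1340] = 0.6417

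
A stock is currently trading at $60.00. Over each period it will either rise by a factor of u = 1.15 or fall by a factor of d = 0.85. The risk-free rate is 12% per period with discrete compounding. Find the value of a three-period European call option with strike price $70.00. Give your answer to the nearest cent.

Risk-neutral probability p = (1 + 0.12 − 0.85)/(1.15 − 0.85) = 0.2700/0.3000 = 0.9000
Terminal stock prices: S_uuu = 91.25, S_uud = 67.45, S_udd = 49.85, S_ddd = 36.85
Terminal payoffs (S − K): max(21.25, 0) = 21.25, max(-2.553, 0) = 0, max(-20.15, 0) = 0, max(-33.15, 0) = 0
Node uu (S = 79.35): V_uu = 1/1.12·[0.9000·21.2525 + 0.1000·0.0000] = 17.0779
Node ud (S = 58.65): V_ud = 1/1.12·[0.9000·0.0000 + 0.1000·0.0000] = 0.0000
Node dd (S = 43.35): V_dd = 1/1.12·[0.9000·0.0000 + 0.1000·0.0000] = 0.0000
Node u (S = 69): V_u = 1/1.12·[0.9000·17.0779 + 0.1000·0.0000] = 13.7233
Node d (S = 51): V_d = 1/1.12·[0.9000·0.0000 + 0.1000·0.0000] = 0.0000
Node 0 (S = 60): V_0 = 1/1.12·[0.9000·13.7233 + 0.1000·0.0000] = 11.0277

$11.03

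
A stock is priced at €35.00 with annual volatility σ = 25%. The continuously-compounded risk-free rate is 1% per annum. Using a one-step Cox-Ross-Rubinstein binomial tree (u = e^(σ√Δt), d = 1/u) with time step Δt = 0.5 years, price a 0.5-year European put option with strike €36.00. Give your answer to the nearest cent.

€3.52

CRR parameters: u = e^(σ√Δt) = e^(0.25·√0.5) = 1.1934, d = 1/u = 0.8380
Per-period rate: rΔt = 0.01·0.5 = 0.005, so R = e^0.005 = 1.0050
Risk-neutral probability p = (e^0.005 − 0.8380)/(1.1934 − 0.8380) = 0.1670/0.3554 = 0.4700
Terminal stock prices: S_u = 41.77, S_d = 29.33
Terminal payoffs (K − S): max(-5.768, 0) = 0, max(6.671, 0) = 6.671
Node 0 (S = 35): V_0 = e^(−0.005)·[0.4700·0.0000 + 0.5300·6.6712] = 3.5179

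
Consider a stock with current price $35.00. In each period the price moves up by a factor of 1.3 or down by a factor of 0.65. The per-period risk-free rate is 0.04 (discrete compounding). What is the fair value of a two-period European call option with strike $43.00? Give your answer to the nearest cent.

$5.38

Risk-neutral probability p = (1 + 0.04 − 0.65)/(1.3 − 0.65) = 0.3900/0.6500 = 0.6000
Terminal stock prices: S_uu = 59.15, S_ud = 29.57, S_dd = 14.79
Terminal payoffs (S − K): max(16.15, 0) = 16.15, max(-13.43, 0) = 0, max(-28.21, 0) = 0
Node u (S = 45.5): V_u = 1/1.04·[0.6000·16.1500 + 0.4000·0.0000] = 9.3173
Node d (S = 22.75): V_d = 1/1.04·[0.6000·0.0000 + 0.4000·0.0000] = 0.0000
Node 0 (S = 35): V_0 = 1/1.04·[0.6000·9.3173 + 0.4000·0.0000] = 5.3754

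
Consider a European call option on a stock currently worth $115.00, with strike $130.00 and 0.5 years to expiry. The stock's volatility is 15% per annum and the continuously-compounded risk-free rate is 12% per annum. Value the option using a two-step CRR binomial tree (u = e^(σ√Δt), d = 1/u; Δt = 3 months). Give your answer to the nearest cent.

CRR parameters: u = e^(σ√Δt) = e^(0.15·√0.25) = 1.0779, d = 1/u = 0.9277
Per-period rate: rΔt = 0.12·0.25 = 0.03, so R = e^0.03 = 1.0305
Risk-neutral probability p = (e^0.03 − 0.9277)/(1.0779 − 0.9277) = 0.1027/0.1501 = 0.6841
Terminal stock prices: S_uu = 133.6, S_ud = 115, S_dd = 98.98
Terminal payoffs (S − K): max(3.611, 0) = 3.611, max(-15, 0) = 0, max(-31.02, 0) = 0
Node u (S = 124): V_u = e^(−0.03)·[0.6841·3.6109 + 0.3159·0.0000] = 2.3972
Node d (S = 106.7): V_d = e^(−0.03)·[0.6841·0.0000 + 0.3159·0.0000] = 0.0000
Node 0 (S = 115): V_0 = e^(−0.03)·[0.6841·2.3972 + 0.3159·0.0000] = 1.5915

$1.59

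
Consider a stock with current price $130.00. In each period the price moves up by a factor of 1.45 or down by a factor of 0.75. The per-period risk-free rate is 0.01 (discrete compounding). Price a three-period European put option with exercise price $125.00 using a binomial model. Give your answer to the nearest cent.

$25.02

Risk-neutral probability p = (1 + 0.01 − 0.75)/(1.45 − 0.75) = 0.2600/0.7000 = 0.3714
Terminal stock prices: S_uuu = 396.3, S_uud = 205, S_udd = 106, S_ddd = 54.84
Terminal payoffs (K − S): max(-271.3, 0) = 0, max(-79.99, 0) = 0, max(18.97, 0) = 18.97, max(70.16, 0) = 70.16
Node uu (S = 273.3): V_uu = 1/1.01·[0.3714·0.0000 + 0.6286·0.0000] = 0.0000
Node ud (S = 141.4): V_ud = 1/1.01·[0.3714·0.0000 + 0.6286·18.9688] = 11.8052
Node dd (S = 73.12): V_dd = 1/1.01·[0.3714·18.9688 + 0.6286·70.1562] = 50.6374
Node u (S = 188.5): V_u = 1/1.01·[0.3714·0.0000 + 0.6286·11.8052] = 7.3469
Node d (S = 97.5): V_d = 1/1.01·[0.3714·11.8052 + 0.6286·50.6374] = 35.8554
Node 0 (S = 130): V_0 = 1/1.01·[0.3714·7.3469 + 0.6286·35.8554] = 25.0164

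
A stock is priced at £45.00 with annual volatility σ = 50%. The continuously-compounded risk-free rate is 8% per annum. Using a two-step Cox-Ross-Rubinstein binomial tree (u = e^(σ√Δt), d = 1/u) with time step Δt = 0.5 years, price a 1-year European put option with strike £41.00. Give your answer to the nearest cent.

CRR parameters: u = e^(σ√Δt) = e^(0.5·√0.5) = 1.4241, d = 1/u = 0.7022
Per-period rate: rΔt = 0.08·0.5 = 0.04, so R = e^0.04 = 1.0408
Risk-neutral probability p = (e^0.04 − 0.7022)/(1.4241 − 0.7022) = 0.3386/0.7219 = 0.4691
Terminal stock prices: S_uu = 91.27, S_ud = 45, S_dd = 22.19
Terminal payoffs (K − S): max(-50.27, 0) = 0, max(-4, 0) = 0, max(18.81, 0) = 18.81
Node u (S = 64.09): V_u = e^(−0.04)·[0.4691·0.0000 + 0.5309·0.0000] = 0.0000
Node d (S = 31.6): V_d = e^(−0.04)·[0.4691·0.0000 + 0.5309·18.8119] = 9.5965
Node 0 (S = 45): V_0 = e^(−0.04)·[0.4691·0.0000 + 0.5309·9.5965] = 4.8955

£4.90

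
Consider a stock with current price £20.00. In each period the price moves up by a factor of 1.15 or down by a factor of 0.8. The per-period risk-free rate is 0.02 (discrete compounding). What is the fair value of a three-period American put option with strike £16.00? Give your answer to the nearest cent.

£0.63

Risk-neutral probability p = (1 + 0.02 − 0.8)/(1.15 − 0.8) = 0.2200/0.3500 = 0.6286
Terminal stock prices: S_uuu = 30.42, S_uud = 21.16, S_udd = 14.72, S_ddd = 10.24
Terminal payoffs (K − S): max(-14.42, 0) = 0, max(-5.16, 0) = 0, max(1.28, 0) = 1.28, max(5.76, 0) = 5.76
Node uu (S = 26.45): continuation = 1/1.02·[0.6286·0.0000 + 0.3714·0.0000] = 0.0000; exercise value = 0.0000 ≤ continuation, so V_uu = 0.0000
Node ud (S = 18.4): continuation = 1/1.02·[0.6286·0.0000 + 0.3714·1.2800] = 0.4661; exercise value = 0.0000 ≤ continuation, so V_ud = 0.4661
Node dd (S = 12.8): continuation = 1/1.02·[0.6286·1.2800 + 0.3714·5.7600] = 2.8863; exercise value = 3.2000 > continuation, so V_dd = 3.2000 (exercise)
Node u (S = 23): continuation = 1/1.02·[0.6286·0.0000 + 0.3714·0.4661] = 0.1697; exercise value = 0.0000 ≤ continuation, so V_u = 0.1697
Node d (S = 16): continuation = 1/1.02·[0.6286·0.4661 + 0.3714·3.2000] = 1.4525; exercise value = 0.0000 ≤ continuation, so V_d = 1.4525
Node 0 (S = 20): continuation = 1/1.02·[0.6286·0.1697 + 0.3714·1.4525] = 0.6335; exercise value = 0.0000 ≤ continuation, so V_0 = 0.6335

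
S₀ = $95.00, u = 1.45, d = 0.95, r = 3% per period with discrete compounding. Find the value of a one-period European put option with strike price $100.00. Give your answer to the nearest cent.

$7.95

Risk-neutral probability p = (1 + 0.03 − 0.95)/(1.45 − 0.95) = 0.0800/0.5000 = 0.1600
Terminal stock prices: S_u = 137.8, S_d = 90.25
Terminal payoffs (K − S): max(-37.75, 0) = 0, max(9.75, 0) = 9.75
Node 0 (S = 95): V_0 = 1/1.03·[0.1600·0.0000 + 0.8400·9.7500] = 7.9515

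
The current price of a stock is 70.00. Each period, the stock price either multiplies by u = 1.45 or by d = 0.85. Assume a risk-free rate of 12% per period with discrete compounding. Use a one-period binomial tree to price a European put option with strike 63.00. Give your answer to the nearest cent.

Risk-neutral probability p = (1 + 0.12 − 0.85)/(1.45 − 0.85) = 0.2700/0.6000 = 0.4500
Terminal stock prices: S_u = 101.5, S_d = 59.5
Terminal payoffs (K − S): max(-38.5, 0) = 0, max(3.5, 0) = 3.5
Node 0 (S = 70): V_0 = 1/1.12·[0.4500·0.0000 + 0.5500·3.5000] = 1.7187

1.72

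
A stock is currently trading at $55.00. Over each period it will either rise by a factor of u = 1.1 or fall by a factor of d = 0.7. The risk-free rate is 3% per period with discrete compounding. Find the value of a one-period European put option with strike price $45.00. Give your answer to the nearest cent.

$1.10

Risk-neutral probability p = (1 + 0.03 − 0.7)/(1.1 − 0.7) = 0.3300/0.4000 = 0.8250
Terminal stock prices: S_u = 60.5, S_d = 38.5
Terminal payoffs (K − S): max(-15.5, 0) = 0, max(6.5, 0) = 6.5
Node 0 (S = 55): V_0 = 1/1.03·[0.8250·0.0000 + 0.1750·6.5000] = 1.1044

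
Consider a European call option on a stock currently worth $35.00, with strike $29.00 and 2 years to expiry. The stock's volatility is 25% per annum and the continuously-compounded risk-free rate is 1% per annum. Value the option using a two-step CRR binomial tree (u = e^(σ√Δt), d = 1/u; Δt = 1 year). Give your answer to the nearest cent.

CRR parameters: u = e^(σ√Δt) = e^(0.25·√1) = 1.2840, d = 1/u = 0.7788
Per-period rate: rΔt = 0.01·1 = 0.01, so R = e^0.01 = 1.0101
Risk-neutral probability p = (e^0.01 − 0.7788)/(1.2840 − 0.7788) = 0.2312/0.5052 = 0.4577
Terminal stock prices: S_uu = 57.71, S_ud = 35, S_dd = 21.23
Terminal payoffs (S − K): max(28.71, 0) = 28.71, max(6, 0) = 6, max(-7.771, 0) = 0
Node u (S = 44.94): V_u = e^(−0.01)·[0.4577·28.7052 + 0.5423·6.0000] = 16.2294
Node d (S = 27.26): V_d = e^(−0.01)·[0.4577·6.0000 + 0.5423·0.0000] = 2.7190
Node 0 (S = 35): V_0 = e^(−0.01)·[0.4577·16.2294 + 0.5423·2.7190] = 8.8143

$8.81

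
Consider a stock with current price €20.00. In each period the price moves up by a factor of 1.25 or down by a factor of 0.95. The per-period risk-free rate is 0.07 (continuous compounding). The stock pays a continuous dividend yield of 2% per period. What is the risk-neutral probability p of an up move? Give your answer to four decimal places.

p = 0.3376

Per-period risk-free factor R = e^0.07 = 1.0725; dividend-adjusted growth = e^(0.07−0.02) = 1.0513.
Risk-neutral probability p = (1.0513 − 0.95)/(1.25 − 0.95) = 0.1013/0.3000 = 0.3376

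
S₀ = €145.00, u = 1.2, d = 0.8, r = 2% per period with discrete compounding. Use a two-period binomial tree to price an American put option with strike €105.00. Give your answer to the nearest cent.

Risk-neutral probability p = (1 + 0.02 − 0.8)/(1.2 − 0.8) = 0.2200/0.4000 = 0.5500
Terminal stock prices: S_uu = 208.8, S_ud = 139.2, S_dd = 92.8
Terminal payoffs (K − S): max(-103.8, 0) = 0, max(-34.2, 0) = 0, max(12.2, 0) = 12.2
Node u (S = 174): continuation = 1/1.02·[0.5500·0.0000 + 0.4500·0.0000] = 0.0000; exercise value = 0.0000 ≤ continuation, so V_u = 0.0000
Node d (S = 116): continuation = 1/1.02·[0.5500·0.0000 + 0.4500·12.2000] = 5.3824; exercise value = 0.0000 ≤ continuation, so V_d = 5.3824
Node 0 (S = 145): continuation = 1/1.02·[0.5500·0.0000 + 0.4500·5.3824] = 2.3746; exercise value = 0.0000 ≤ continuation, so V_0 = 2.3746

€2.37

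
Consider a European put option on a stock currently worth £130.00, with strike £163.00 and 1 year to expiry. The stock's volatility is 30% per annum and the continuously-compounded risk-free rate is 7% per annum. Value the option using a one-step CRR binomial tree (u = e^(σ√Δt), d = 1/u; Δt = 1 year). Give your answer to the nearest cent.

CRR parameters: u = e^(σ√Δt) = e^(0.3·√1) = 1.3499, d = 1/u = 0.7408
Per-period rate: rΔt = 0.07·1 = 0.07, so R = e^0.07 = 1.0725
Risk-neutral probability p = (e^0.07 − 0.7408)/(1.3499 − 0.7408) = 0.3317/0.6090 = 0.5446
Terminal stock prices: S_u = 175.5, S_d = 96.31
Terminal payoffs (K − S): max(-12.48, 0) = 0, max(66.69, 0) = 66.69
Node 0 (S = 130): V_0 = e^(−0.07)·[0.5446·0.0000 + 0.4554·66.6936] = 28.3183

£28.32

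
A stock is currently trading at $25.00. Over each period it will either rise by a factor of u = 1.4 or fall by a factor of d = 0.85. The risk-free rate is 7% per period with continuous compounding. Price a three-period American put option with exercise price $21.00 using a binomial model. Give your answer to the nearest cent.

Risk-neutral probability p = (e^0.07 − 0.85)/(1.4 − 0.85) = 0.2225/0.5500 = 0.4046
Terminal stock prices: S_uuu = 68.6, S_uud = 41.65, S_udd = 25.29, S_ddd = 15.35
Terminal payoffs (K − S): max(-47.6, 0) = 0, max(-20.65, 0) = 0, max(-4.287, 0) = 0, max(5.647, 0) = 5.647
Node uu (S = 49): continuation = e^(−0.07)·[0.4046·0.0000 + 0.5954·0.0000] = 0.0000; exercise value = 0.0000 ≤ continuation, so V_uu = 0.0000
Node ud (S = 29.75): continuation = e^(−0.07)·[0.4046·0.0000 + 0.5954·0.0000] = 0.0000; exercise value = 0.0000 ≤ continuation, so V_ud = 0.0000
Node dd (S = 18.06): continuation = e^(−0.07)·[0.4046·0.0000 + 0.5954·5.6469] = 3.1351; exercise value = 2.9375 ≤ continuation, so V_dd = 3.1351
Node u (S = 35): continuation = e^(−0.07)·[0.4046·0.0000 + 0.5954·0.0000] = 0.0000; exercise value = 0.0000 ≤ continuation, so V_u = 0.0000
Node d (S = 21.25): continuation = e^(−0.07)·[0.4046·0.0000 + 0.5954·3.1351] = 1.7405; exercise value = 0.0000 ≤ continuation, so V_d = 1.7405
Node 0 (S = 25): continuation = e^(−0.07)·[0.4046·0.0000 + 0.5954·1.7405] = 0.9663; exercise value = 0.0000 ≤ continuation, so V_0 = 0.9663

$0.97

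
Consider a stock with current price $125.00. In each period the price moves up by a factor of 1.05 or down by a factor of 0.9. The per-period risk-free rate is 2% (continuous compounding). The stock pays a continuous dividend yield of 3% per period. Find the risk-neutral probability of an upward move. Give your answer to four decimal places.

p = 0.6003

Per-period risk-free factor R = e^0.02 = 1.0202; dividend-adjusted growth = e^(0.02−0.03) = 0.9900.
Risk-neutral probability p = (0.9900 − 0.9)/(1.05 − 0.9) = 0.0900/0.1500 = 0.6003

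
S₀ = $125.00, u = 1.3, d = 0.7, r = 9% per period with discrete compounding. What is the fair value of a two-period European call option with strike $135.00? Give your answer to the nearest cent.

$27.12

Risk-neutral probability p = (1 + 0.09 − 0.7)/(1.3 − 0.7) = 0.3900/0.6000 = 0.6500
Terminal stock prices: S_uu = 211.3, S_ud = 113.7, S_dd = 61.25
Terminal payoffs (S − K): max(76.25, 0) = 76.25, max(-21.25, 0) = 0, max(-73.75, 0) = 0
Node u (S = 162.5): V_u = 1/1.09·[0.6500·76.2500 + 0.3500·0.0000] = 45.4702
Node d (S = 87.5): V_d = 1/1.09·[0.6500·0.0000 + 0.3500·0.0000] = 0.0000
Node 0 (S = 125): V_0 = 1/1.09·[0.6500·45.4702 + 0.3500·0.0000] = 27.1152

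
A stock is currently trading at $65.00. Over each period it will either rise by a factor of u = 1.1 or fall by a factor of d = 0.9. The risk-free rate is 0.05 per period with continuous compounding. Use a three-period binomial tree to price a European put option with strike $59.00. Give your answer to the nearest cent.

$0.27

Risk-neutral probability p = (e^0.05 − 0.9)/(1.1 − 0.9) = 0.1513/0.2000 = 0.7564
Terminal stock prices: S_uuu = 86.52, S_uud = 70.79, S_udd = 57.92, S_ddd = 47.39
Terminal payoffs (K − S): max(-27.52, 0) = 0, max(-11.79, 0) = 0, max(1.085, 0) = 1.085, max(11.61, 0) = 11.61
Node uu (S = 78.65): V_uu = e^(−0.05)·[0.7564·0.0000 + 0.2436·0.0000] = 0.0000
Node ud (S = 64.35): V_ud = e^(−0.05)·[0.7564·0.0000 + 0.2436·1.0850] = 0.2515
Node dd (S = 52.65): V_dd = e^(−0.05)·[0.7564·1.0850 + 0.2436·11.6150] = 3.4725
Node u (S = 71.5): V_u = e^(−0.05)·[0.7564·0.0000 + 0.2436·0.2515] = 0.0583
Node d (S = 58.5): V_d = e^(−0.05)·[0.7564·0.2515 + 0.2436·3.4725] = 0.9857
Node 0 (S = 65): V_0 = e^(−0.05)·[0.7564·0.0583 + 0.2436·0.9857] = 0.2704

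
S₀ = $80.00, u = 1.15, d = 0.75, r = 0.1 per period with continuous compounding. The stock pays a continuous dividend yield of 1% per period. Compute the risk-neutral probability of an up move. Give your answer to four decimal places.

Per-period risk-free factor R = e^0.1 = 1.1052; dividend-adjusted growth = e^(0.1−0.01) = 1.0942.
Risk-neutral probability p = (1.0942 − 0.75)/(1.15 − 0.75) = 0.3442/0.4000 = 0.8604

p = 0.8604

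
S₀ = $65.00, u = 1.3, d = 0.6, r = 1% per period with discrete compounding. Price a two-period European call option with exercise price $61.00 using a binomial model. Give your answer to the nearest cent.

Risk-neutral probability p = (1 + 0.01 − 0.6)/(1.3 − 0.6) = 0.4100/0.7000 = 0.5857
Terminal stock prices: S_uu = 109.9, S_ud = 50.7, S_dd = 23.4
Terminal payoffs (S − K): max(48.85, 0) = 48.85, max(-10.3, 0) = 0, max(-37.6, 0) = 0
Node u (S = 84.5): V_u = 1/1.01·[0.5857·48.8500 + 0.4143·0.0000] = 28.3289
Node d (S = 39): V_d = 1/1.01·[0.5857·0.0000 + 0.4143·0.0000] = 0.0000
Node 0 (S = 65): V_0 = 1/1.01·[0.5857·28.3289 + 0.4143·0.0000] = 16.4283

$16.43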